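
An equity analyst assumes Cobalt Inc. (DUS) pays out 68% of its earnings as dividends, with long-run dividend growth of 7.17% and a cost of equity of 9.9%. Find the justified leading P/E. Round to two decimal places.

Justified leading P/E = b/(r−g) = 0.68/(0.099−0.0717) = 24.9084

24.91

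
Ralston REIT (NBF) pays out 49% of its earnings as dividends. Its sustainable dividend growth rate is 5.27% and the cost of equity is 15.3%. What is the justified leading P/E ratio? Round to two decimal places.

Justified leading P/E = b/(r−g) = 0.49/(0.153−0.0527) = 4.8853

4.89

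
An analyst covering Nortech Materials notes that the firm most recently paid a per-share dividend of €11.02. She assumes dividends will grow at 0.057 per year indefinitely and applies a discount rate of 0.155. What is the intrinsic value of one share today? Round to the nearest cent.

€118.86

Gordon growth model: P₀ = D₁/(r − g). D₁ = 11.02 × (1 + 0.057) = 11.6481.
P₀ = 11.6481 / (0.155 − 0.057) = 11.6481 / 0.098 = 118.8586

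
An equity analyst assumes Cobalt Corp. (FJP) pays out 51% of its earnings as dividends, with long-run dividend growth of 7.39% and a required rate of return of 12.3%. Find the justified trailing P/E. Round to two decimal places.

Justified trailing P/E = b(1+g)/(r−g) = 0.51×(1+0.0739)/(0.123−0.0739) = 11.1546

11.15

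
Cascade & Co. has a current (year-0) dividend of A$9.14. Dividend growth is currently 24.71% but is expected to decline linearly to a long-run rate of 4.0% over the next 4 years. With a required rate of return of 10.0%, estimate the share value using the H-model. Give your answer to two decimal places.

H-model: P₀ = D₀[(1+g_L) + H(g_S−g_L)]/(r−g_L), with H = 4/2 = 2.
P₀ = 9.14 × [(1+0.04) + 2×(0.2471−0.04)] / (0.1−0.04)
   = 9.14 × 1.4542 / 0.06 = 221.5231

A$221.52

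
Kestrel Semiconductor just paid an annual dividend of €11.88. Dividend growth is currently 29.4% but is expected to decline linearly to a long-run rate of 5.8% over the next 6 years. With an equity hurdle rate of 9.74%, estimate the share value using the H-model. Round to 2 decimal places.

€532.49

H-model: P₀ = D₀[(1+g_L) + H(g_S−g_L)]/(r−g_L), with H = 6/2 = 3.
P₀ = 11.88 × [(1+0.058) + 3×(0.294−0.058)] / (0.0974−0.058)
   = 11.88 × 1.7660 / 0.0394 = 532.4893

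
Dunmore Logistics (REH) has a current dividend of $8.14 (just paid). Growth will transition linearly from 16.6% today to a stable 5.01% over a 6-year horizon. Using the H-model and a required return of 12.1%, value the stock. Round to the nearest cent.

$160.48

H-model: P₀ = D₀[(1+g_L) + H(g_S−g_L)]/(r−g_L), with H = 6/2 = 3.
P₀ = 8.14 × [(1+0.0501) + 3×(0.166−0.0501)] / (0.121−0.0501)
   = 8.14 × 1.3978 / 0.0709 = 160.4808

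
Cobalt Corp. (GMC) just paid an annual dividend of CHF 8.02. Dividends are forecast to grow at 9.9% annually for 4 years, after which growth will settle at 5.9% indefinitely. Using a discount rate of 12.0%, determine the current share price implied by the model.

Two-stage DDM. Project D₁…D_4 at 0.099, terminal growth 0.059, discount at r = 0.12.
D_1 = 8.8140
D_2 = 9.6866
D_3 = 10.6455
D_4 = 11.6994
Terminal value at t=4: TV = D_5/(r−g) = 12.3897/(0.12−0.059) = 203.1100
P₀ = 8.8140/(1+0.12)^1 + 9.6866/(1+0.12)^2 + 10.6455/(1+0.12)^3 + 11.6994/(1+0.12)^4 + 203.1100/(1+0.12)^4 = 159.6842

CHF 159.68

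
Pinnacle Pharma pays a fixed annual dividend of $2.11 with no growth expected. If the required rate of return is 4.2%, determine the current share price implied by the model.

$50.24

Zero-growth DDM (perpetuity): P₀ = D/r = 2.11 / 0.042 = 50.2381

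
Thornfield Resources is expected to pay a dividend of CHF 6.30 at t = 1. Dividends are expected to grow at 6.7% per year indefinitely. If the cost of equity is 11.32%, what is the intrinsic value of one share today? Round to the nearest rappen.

CHF 136.36

Gordon growth model: P₀ = D₁/(r − g), with D₁ = 6.30 given directly.
P₀ = 6.3000 / (0.1132 − 0.067) = 6.3000 / 0.0462 = 136.3636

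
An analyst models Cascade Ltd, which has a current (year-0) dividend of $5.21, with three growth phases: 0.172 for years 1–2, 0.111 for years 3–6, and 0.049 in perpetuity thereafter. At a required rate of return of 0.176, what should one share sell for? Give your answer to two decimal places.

Three-stage DDM. Project D₁…D_6; terminal Gordon value at t=6 with g = 0.049; discount at r = 0.176.
D_1 = 6.1061
D_2 = 7.1564
D_3 = 7.9507
D_4 = 8.8333
D_5 = 9.8138
D_6 = 10.9031
TV_6 = 11.4373/(0.176−0.049) = 90.0577
P₀ = Σ Dₜ/(1+r)ᵗ + TV_6/(1+r)^6 = 62.4059

$62.41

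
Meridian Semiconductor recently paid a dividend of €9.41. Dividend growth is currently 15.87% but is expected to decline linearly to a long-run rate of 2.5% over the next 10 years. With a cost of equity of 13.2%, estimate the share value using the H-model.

€148.93

H-model: P₀ = D₀[(1+g_L) + H(g_S−g_L)]/(r−g_L), with H = 10/2 = 5.
P₀ = 9.41 × [(1+0.025) + 5×(0.1587−0.025)] / (0.132−0.025)
   = 9.41 × 1.6935 / 0.107 = 148.9330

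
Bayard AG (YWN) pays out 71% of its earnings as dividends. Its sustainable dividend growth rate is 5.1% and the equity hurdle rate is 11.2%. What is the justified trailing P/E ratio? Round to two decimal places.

12.23

Justified trailing P/E = b(1+g)/(r−g) = 0.71×(1+0.051)/(0.112−0.051) = 12.2330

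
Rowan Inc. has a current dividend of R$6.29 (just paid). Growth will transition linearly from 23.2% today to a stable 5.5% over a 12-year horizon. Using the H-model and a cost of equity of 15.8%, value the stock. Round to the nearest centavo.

H-model: P₀ = D₀[(1+g_L) + H(g_S−g_L)]/(r−g_L), with H = 12/2 = 6.
P₀ = 6.29 × [(1+0.055) + 6×(0.232−0.055)] / (0.158−0.055)
   = 6.29 × 2.1170 / 0.103 = 129.2809

R$129.28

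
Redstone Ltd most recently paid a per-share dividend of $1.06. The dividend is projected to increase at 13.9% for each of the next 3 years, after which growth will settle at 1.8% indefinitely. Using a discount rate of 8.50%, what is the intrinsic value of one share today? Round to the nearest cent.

Two-stage DDM. Project D₁…D_3 at 0.139, terminal growth 0.018, discount at r = 0.085.
D_1 = 1.2073
D_2 = 1.3752
D_3 = 1.5663
Terminal value at t=3: TV = D_4/(r−g) = 1.5945/(0.085−0.018) = 23.7985
P₀ = 1.2073/(1+0.085)^1 + 1.3752/(1+0.085)^2 + 1.5663/(1+0.085)^3 + 23.7985/(1+0.085)^3 = 22.1392

$22.14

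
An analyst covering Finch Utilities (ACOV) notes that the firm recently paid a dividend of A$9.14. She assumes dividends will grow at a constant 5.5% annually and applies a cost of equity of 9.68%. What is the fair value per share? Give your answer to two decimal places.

Gordon growth model: P₀ = D₁/(r − g). D₁ = 9.14 × (1 + 0.055) = 9.6427.
P₀ = 9.6427 / (0.0968 − 0.055) = 9.6427 / 0.0418 = 230.6866

A$230.69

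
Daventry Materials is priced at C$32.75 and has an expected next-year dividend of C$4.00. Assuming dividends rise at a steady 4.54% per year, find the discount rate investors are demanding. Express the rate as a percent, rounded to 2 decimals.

Rearranging the constant-growth DDM: r = D₁/P₀ + g.
r = 4.0000 / 32.75 + 0.0454 = 0.12214 + 0.0454 = 0.16754

16.75%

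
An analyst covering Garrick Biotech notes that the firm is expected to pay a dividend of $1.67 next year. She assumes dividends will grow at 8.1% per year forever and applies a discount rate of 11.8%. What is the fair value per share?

Gordon growth model: P₀ = D₁/(r − g), with D₁ = 1.67 given directly.
P₀ = 1.6700 / (0.118 − 0.081) = 1.6700 / 0.037 = 45.1351

$45.14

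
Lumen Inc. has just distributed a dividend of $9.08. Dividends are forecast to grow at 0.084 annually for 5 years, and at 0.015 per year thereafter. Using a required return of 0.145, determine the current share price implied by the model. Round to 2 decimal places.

$92.56

Two-stage DDM. Project D₁…D_5 at 0.084, terminal growth 0.015, discount at r = 0.145.
D_1 = 9.8427
D_2 = 10.6695
D_3 = 11.5657
D_4 = 12.5373
D_5 = 13.5904
Terminal value at t=5: TV = D_6/(r−g) = 13.7943/(0.145−0.015) = 106.1097
P₀ = 9.8427/(1+0.145)^1 + 10.6695/(1+0.145)^2 + 11.5657/(1+0.145)^3 + 12.5373/(1+0.145)^4 + 13.5904/(1+0.145)^5 + 106.1097/(1+0.145)^5 = 92.5564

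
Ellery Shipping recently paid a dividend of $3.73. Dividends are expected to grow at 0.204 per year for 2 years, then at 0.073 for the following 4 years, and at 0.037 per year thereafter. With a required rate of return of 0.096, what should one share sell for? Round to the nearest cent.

Three-stage DDM. Project D₁…D_6; terminal Gordon value at t=6 with g = 0.037; discount at r = 0.096.
D_1 = 4.4909
D_2 = 5.4071
D_3 = 5.8018
D_4 = 6.2253
D_5 = 6.6798
D_6 = 7.1674
TV_6 = 7.4326/(0.096−0.037) = 125.9759
P₀ = Σ Dₜ/(1+r)ᵗ + TV_6/(1+r)^6 = 98.3607

$98.36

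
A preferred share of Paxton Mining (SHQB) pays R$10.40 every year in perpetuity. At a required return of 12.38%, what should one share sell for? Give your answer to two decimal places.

R$84.01

Zero-growth DDM (perpetuity): P₀ = D/r = 10.40 / 0.1238 = 84.0065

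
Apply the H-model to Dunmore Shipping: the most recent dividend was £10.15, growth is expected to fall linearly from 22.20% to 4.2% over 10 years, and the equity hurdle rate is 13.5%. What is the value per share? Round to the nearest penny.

H-model: P₀ = D₀[(1+g_L) + H(g_S−g_L)]/(r−g_L), with H = 10/2 = 5.
P₀ = 10.15 × [(1+0.042) + 5×(0.222−0.042)] / (0.135−0.042)
   = 10.15 × 1.9420 / 0.093 = 211.9495

£211.95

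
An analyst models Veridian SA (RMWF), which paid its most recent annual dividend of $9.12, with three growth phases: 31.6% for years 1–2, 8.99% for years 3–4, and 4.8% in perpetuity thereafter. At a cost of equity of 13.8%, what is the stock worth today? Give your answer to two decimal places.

$175.88

Three-stage DDM. Project D₁…D_4; terminal Gordon value at t=4 with g = 0.048; discount at r = 0.138.
D_1 = 12.0019
D_2 = 15.7945
D_3 = 17.2145
D_4 = 18.7620
TV_4 = 19.6626/(0.138−0.048) = 218.4735
P₀ = Σ Dₜ/(1+r)ᵗ + TV_4/(1+r)^4 = 175.8758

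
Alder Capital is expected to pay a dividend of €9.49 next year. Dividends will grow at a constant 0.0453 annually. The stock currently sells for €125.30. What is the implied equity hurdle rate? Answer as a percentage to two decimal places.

12.10%

Rearranging the constant-growth DDM: r = D₁/P₀ + g.
r = 9.4900 / 125.30 + 0.0453 = 0.07574 + 0.0453 = 0.12104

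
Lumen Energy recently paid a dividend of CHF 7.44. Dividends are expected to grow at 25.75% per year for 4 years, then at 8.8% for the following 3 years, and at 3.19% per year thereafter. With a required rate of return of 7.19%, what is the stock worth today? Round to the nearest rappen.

CHF 468.81

Three-stage DDM. Project D₁…D_7; terminal Gordon value at t=7 with g = 0.0319; discount at r = 0.0719.
D_1 = 9.3558
D_2 = 11.7649
D_3 = 14.7944
D_4 = 18.6039
D_5 = 20.2411
D_6 = 22.0223
D_7 = 23.9603
TV_7 = 24.7246/(0.0719−0.0319) = 618.1149
P₀ = Σ Dₜ/(1+r)ᵗ + TV_7/(1+r)^7 = 468.8131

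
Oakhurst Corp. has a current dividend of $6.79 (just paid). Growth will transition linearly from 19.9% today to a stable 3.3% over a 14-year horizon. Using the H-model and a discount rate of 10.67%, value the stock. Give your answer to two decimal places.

$202.23

H-model: P₀ = D₀[(1+g_L) + H(g_S−g_L)]/(r−g_L), with H = 14/2 = 7.
P₀ = 6.79 × [(1+0.033) + 7×(0.199−0.033)] / (0.1067−0.033)
   = 6.79 × 2.1950 / 0.0737 = 202.2259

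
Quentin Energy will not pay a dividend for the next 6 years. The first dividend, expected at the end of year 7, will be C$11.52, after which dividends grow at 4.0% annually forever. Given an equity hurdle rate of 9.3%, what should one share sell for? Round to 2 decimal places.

Deferred-dividend DDM. At t=6 the remaining stream is a growing perpetuity with first payment D_7 = 11.52.
V_6 = D_7/(r−g) = 11.52/(0.093−0.04) = 217.3585
P₀ = V_6/(1+r)^6 = 217.3585/(1+0.093)^6 = 127.4840

C$127.48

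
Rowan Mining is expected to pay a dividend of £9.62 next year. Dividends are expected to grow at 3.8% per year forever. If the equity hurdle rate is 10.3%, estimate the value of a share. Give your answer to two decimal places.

£148.00

Gordon growth model: P₀ = D₁/(r − g), with D₁ = 9.62 given directly.
P₀ = 9.6200 / (0.103 − 0.038) = 9.6200 / 0.065 = 148.0000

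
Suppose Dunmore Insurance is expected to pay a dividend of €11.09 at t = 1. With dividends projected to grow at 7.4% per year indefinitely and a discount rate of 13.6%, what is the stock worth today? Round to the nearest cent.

Gordon growth model: P₀ = D₁/(r − g), with D₁ = 11.09 given directly.
P₀ = 11.0900 / (0.136 − 0.074) = 11.0900 / 0.062 = 178.8710

€178.87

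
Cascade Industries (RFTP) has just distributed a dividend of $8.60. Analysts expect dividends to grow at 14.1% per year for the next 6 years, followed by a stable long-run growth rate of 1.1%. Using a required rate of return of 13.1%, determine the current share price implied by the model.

$129.61

Two-stage DDM. Project D₁…D_6 at 0.141, terminal growth 0.011, discount at r = 0.131.
D_1 = 9.8126
D_2 = 11.1962
D_3 = 12.7748
D_4 = 14.5761
D_5 = 16.6313
D_6 = 18.9763
Terminal value at t=6: TV = D_7/(r−g) = 19.1851/(0.131−0.011) = 159.8756
P₀ = 9.8126/(1+0.131)^1 + 11.1962/(1+0.131)^2 + 12.7748/(1+0.131)^3 + 14.5761/(1+0.131)^4 + 16.6313/(1+0.131)^5 + 18.9763/(1+0.131)^6 + 159.8756/(1+0.131)^6 = 129.6053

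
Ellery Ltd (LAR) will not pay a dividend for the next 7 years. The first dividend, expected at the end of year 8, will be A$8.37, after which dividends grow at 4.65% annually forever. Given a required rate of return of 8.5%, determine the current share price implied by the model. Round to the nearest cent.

Deferred-dividend DDM. At t=7 the remaining stream is a growing perpetuity with first payment D_8 = 8.37.
V_7 = D_8/(r−g) = 8.37/(0.085−0.0465) = 217.4026
P₀ = V_7/(1+r)^7 = 217.4026/(1+0.085)^7 = 122.8165

A$122.82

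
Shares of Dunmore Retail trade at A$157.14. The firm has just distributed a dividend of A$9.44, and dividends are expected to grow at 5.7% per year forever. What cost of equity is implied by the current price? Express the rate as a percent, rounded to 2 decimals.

Rearranging the constant-growth DDM: r = D₁/P₀ + g.
D₁ = 9.44 × (1 + 0.057) = 9.9781.
r = 9.9781 / 157.14 + 0.057 = 0.06350 + 0.057 = 0.12050

12.05%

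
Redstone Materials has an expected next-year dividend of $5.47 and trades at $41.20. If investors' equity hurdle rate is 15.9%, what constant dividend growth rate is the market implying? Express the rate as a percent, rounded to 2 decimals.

2.62%

From P₀ = D₁/(r − g), the implied growth is g = r − D₁/P₀.
g = 0.159 − 5.47/41.20 = 0.159 − 0.13277 = 0.02623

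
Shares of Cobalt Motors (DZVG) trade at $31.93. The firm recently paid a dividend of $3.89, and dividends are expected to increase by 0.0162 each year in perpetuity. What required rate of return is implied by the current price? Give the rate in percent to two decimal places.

Rearranging the constant-growth DDM: r = D₁/P₀ + g.
D₁ = 3.89 × (1 + 0.0162) = 3.9530.
r = 3.9530 / 31.93 + 0.0162 = 0.12380 + 0.0162 = 0.14000

14.00%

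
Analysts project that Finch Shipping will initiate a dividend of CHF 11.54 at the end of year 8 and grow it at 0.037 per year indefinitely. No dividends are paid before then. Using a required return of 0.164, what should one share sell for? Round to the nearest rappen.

Deferred-dividend DDM. At t=7 the remaining stream is a growing perpetuity with first payment D_8 = 11.54.
V_7 = D_8/(r−g) = 11.54/(0.164−0.037) = 90.8661
P₀ = V_7/(1+r)^7 = 90.8661/(1+0.164)^7 = 31.3857

CHF 31.39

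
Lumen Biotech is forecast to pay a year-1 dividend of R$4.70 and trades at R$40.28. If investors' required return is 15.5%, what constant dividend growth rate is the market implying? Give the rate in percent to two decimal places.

From P₀ = D₁/(r − g), the implied growth is g = r − D₁/P₀.
g = 0.155 − 4.70/40.28 = 0.155 − 0.11668 = 0.03832

3.83%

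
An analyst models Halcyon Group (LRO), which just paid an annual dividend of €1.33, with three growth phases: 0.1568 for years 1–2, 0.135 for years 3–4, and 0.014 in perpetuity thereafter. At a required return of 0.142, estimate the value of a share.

Three-stage DDM. Project D₁…D_4; terminal Gordon value at t=4 with g = 0.014; discount at r = 0.142.
D_1 = 1.5385
D_2 = 1.7798
D_3 = 2.0201
D_4 = 2.2928
TV_4 = 2.3249/(0.142−0.014) = 18.1630
P₀ = Σ Dₜ/(1+r)ᵗ + TV_4/(1+r)^4 = 16.0951

€16.10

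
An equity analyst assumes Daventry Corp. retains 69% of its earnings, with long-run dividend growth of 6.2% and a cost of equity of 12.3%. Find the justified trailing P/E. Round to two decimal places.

Payout ratio b = 1 − 0.69 = 0.31.
Justified trailing P/E = b(1+g)/(r−g) = 0.31×(1+0.062)/(0.123−0.062) = 5.3970

5.40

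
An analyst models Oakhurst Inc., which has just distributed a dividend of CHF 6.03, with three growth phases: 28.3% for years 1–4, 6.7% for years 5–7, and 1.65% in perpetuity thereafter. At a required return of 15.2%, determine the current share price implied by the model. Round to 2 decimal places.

CHF 111.02

Three-stage DDM. Project D₁…D_7; terminal Gordon value at t=7 with g = 0.0165; discount at r = 0.152.
D_1 = 7.7365
D_2 = 9.9259
D_3 = 12.7350
D_4 = 16.3389
D_5 = 17.4337
D_6 = 18.6017
D_7 = 19.8480
TV_7 = 20.1755/(0.152−0.0165) = 148.8968
P₀ = Σ Dₜ/(1+r)ᵗ + TV_7/(1+r)^7 = 111.0239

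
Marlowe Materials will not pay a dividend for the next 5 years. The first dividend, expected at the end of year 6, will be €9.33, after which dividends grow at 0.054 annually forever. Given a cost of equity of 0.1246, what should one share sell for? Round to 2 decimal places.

€73.47

Deferred-dividend DDM. At t=5 the remaining stream is a growing perpetuity with first payment D_6 = 9.33.
V_5 = D_6/(r−g) = 9.33/(0.1246−0.054) = 132.1530
P₀ = V_5/(1+r)^5 = 132.1530/(1+0.1246)^5 = 73.4660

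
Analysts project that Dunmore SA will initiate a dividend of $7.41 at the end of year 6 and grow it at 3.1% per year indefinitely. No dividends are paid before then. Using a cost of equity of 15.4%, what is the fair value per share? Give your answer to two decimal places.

Deferred-dividend DDM. At t=5 the remaining stream is a growing perpetuity with first payment D_6 = 7.41.
V_5 = D_6/(r−g) = 7.41/(0.154−0.031) = 60.2439
P₀ = V_5/(1+r)^5 = 60.2439/(1+0.154)^5 = 29.4364

$29.44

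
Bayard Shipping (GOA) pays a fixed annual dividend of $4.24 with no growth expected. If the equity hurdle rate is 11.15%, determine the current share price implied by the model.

Zero-growth DDM (perpetuity): P₀ = D/r = 4.24 / 0.1115 = 38.0269

$38.03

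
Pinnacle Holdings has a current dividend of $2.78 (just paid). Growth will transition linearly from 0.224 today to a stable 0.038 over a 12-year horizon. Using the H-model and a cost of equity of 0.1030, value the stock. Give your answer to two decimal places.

H-model: P₀ = D₀[(1+g_L) + H(g_S−g_L)]/(r−g_L), with H = 12/2 = 6.
P₀ = 2.78 × [(1+0.038) + 6×(0.224−0.038)] / (0.103−0.038)
   = 2.78 × 2.1540 / 0.065 = 92.1249

$92.12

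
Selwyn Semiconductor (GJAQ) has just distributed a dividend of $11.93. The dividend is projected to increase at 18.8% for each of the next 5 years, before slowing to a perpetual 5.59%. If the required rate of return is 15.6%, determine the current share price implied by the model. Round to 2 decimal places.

$209.04

Two-stage DDM. Project D₁…D_5 at 0.188, terminal growth 0.0559, discount at r = 0.156.
D_1 = 14.1728
D_2 = 16.8373
D_3 = 20.0028
D_4 = 23.7633
D_5 = 28.2308
Terminal value at t=5: TV = D_6/(r−g) = 29.8089/(0.156−0.0559) = 297.7909
P₀ = 14.1728/(1+0.156)^1 + 16.8373/(1+0.156)^2 + 20.0028/(1+0.156)^3 + 23.7633/(1+0.156)^4 + 28.2308/(1+0.156)^5 + 297.7909/(1+0.156)^5 = 209.0424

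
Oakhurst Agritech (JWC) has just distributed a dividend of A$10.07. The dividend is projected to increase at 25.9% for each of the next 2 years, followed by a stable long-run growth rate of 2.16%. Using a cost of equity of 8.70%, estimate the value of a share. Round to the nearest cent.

Two-stage DDM. Project D₁…D_2 at 0.259, terminal growth 0.0216, discount at r = 0.087.
D_1 = 12.6781
D_2 = 15.9618
Terminal value at t=2: TV = D_3/(r−g) = 16.3065/(0.087−0.0216) = 249.3355
P₀ = 12.6781/(1+0.087)^1 + 15.9618/(1+0.087)^2 + 249.3355/(1+0.087)^2 = 236.1930

A$236.19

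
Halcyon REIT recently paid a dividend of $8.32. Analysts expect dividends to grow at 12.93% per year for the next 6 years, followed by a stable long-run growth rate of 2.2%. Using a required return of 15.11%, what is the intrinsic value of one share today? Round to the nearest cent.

Two-stage DDM. Project D₁…D_6 at 0.1293, terminal growth 0.022, discount at r = 0.1511.
D_1 = 9.3958
D_2 = 10.6106
D_3 = 11.9826
D_4 = 13.5320
D_5 = 15.2816
D_6 = 17.2576
Terminal value at t=6: TV = D_7/(r−g) = 17.6372/(0.1511−0.022) = 136.6167
P₀ = 9.3958/(1+0.1511)^1 + 10.6106/(1+0.1511)^2 + 11.9826/(1+0.1511)^3 + 13.5320/(1+0.1511)^4 + 15.2816/(1+0.1511)^5 + 17.2576/(1+0.1511)^6 + 136.6167/(1+0.1511)^6 = 105.4389

$105.44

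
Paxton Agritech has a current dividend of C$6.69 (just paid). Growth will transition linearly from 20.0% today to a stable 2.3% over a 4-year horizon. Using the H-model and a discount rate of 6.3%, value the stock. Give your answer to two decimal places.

H-model: P₀ = D₀[(1+g_L) + H(g_S−g_L)]/(r−g_L), with H = 4/2 = 2.
P₀ = 6.69 × [(1+0.023) + 2×(0.2−0.023)] / (0.063−0.023)
   = 6.69 × 1.3770 / 0.04 = 230.3032

C$230.30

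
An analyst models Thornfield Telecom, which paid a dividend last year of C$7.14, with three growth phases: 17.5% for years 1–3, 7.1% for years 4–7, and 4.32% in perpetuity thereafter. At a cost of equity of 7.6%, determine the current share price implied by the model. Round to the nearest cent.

C$352.62

Three-stage DDM. Project D₁…D_7; terminal Gordon value at t=7 with g = 0.0432; discount at r = 0.076.
D_1 = 8.3895
D_2 = 9.8577
D_3 = 11.5828
D_4 = 12.4051
D_5 = 13.2859
D_6 = 14.2292
D_7 = 15.2395
TV_7 = 15.8978/(0.076−0.0432) = 484.6893
P₀ = Σ Dₜ/(1+r)ᵗ + TV_7/(1+r)^7 = 352.6232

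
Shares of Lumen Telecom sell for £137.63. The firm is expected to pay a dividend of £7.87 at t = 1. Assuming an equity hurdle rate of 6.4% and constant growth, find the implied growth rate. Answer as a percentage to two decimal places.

From P₀ = D₁/(r − g), the implied growth is g = r − D₁/P₀.
g = 0.064 − 7.87/137.63 = 0.064 − 0.05718 = 0.00682

0.68%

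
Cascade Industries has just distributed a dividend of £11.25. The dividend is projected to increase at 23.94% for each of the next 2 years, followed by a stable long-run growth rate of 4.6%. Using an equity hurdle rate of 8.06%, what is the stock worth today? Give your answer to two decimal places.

£475.11

Two-stage DDM. Project D₁…D_2 at 0.2394, terminal growth 0.046, discount at r = 0.0806.
D_1 = 13.9433
D_2 = 17.2813
Terminal value at t=2: TV = D_3/(r−g) = 18.0762/(0.0806−0.046) = 522.4336
P₀ = 13.9433/(1+0.0806)^1 + 17.2813/(1+0.0806)^2 + 522.4336/(1+0.0806)^2 = 475.1080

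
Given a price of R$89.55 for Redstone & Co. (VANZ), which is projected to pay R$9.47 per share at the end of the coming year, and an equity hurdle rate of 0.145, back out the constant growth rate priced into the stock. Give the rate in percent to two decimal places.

From P₀ = D₁/(r − g), the implied growth is g = r − D₁/P₀.
g = 0.145 − 9.47/89.55 = 0.145 − 0.10575 = 0.03925

3.92%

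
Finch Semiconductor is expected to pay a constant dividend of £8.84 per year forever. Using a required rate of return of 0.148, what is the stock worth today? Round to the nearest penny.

£59.73

Zero-growth DDM (perpetuity): P₀ = D/r = 8.84 / 0.148 = 59.7297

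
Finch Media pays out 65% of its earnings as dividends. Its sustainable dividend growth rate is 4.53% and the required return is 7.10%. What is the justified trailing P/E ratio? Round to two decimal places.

Justified trailing P/E = b(1+g)/(r−g) = 0.65×(1+0.0453)/(0.071−0.0453) = 26.4375

26.44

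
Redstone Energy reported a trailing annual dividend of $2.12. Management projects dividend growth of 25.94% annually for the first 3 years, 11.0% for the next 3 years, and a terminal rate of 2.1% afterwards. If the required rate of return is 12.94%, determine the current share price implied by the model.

Three-stage DDM. Project D₁…D_6; terminal Gordon value at t=6 with g = 0.021; discount at r = 0.1294.
D_1 = 2.6699
D_2 = 3.3625
D_3 = 4.2347
D_4 = 4.7006
D_5 = 5.2176
D_6 = 5.7916
TV_6 = 5.9132/(0.1294−0.021) = 54.5497
P₀ = Σ Dₜ/(1+r)ᵗ + TV_6/(1+r)^6 = 42.7438

$42.74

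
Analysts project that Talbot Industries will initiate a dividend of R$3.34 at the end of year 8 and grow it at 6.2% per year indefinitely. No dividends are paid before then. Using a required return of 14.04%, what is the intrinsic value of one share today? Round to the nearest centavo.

R$16.98

Deferred-dividend DDM. At t=7 the remaining stream is a growing perpetuity with first payment D_8 = 3.34.
V_7 = D_8/(r−g) = 3.34/(0.1404−0.062) = 42.6020
P₀ = V_7/(1+r)^7 = 42.6020/(1+0.1404)^7 = 16.9836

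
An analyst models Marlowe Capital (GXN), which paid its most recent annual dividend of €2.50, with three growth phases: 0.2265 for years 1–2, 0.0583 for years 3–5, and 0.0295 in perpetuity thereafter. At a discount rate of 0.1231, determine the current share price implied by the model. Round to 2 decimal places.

€41.10

Three-stage DDM. Project D₁…D_5; terminal Gordon value at t=5 with g = 0.0295; discount at r = 0.1231.
D_1 = 3.0662
D_2 = 3.7608
D_3 = 3.9800
D_4 = 4.2120
D_5 = 4.4576
TV_5 = 4.5891/(0.1231−0.0295) = 49.0289
P₀ = Σ Dₜ/(1+r)ᵗ + TV_5/(1+r)^5 = 41.1017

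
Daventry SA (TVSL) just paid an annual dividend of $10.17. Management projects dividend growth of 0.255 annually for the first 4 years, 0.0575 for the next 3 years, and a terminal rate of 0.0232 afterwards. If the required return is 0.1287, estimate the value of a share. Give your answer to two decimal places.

$218.39

Three-stage DDM. Project D₁…D_7; terminal Gordon value at t=7 with g = 0.0232; discount at r = 0.1287.
D_1 = 12.7633
D_2 = 16.0180
D_3 = 20.1026
D_4 = 25.2288
D_5 = 26.6794
D_6 = 28.2135
D_7 = 29.8358
TV_7 = 30.5279/(0.1287−0.0232) = 289.3644
P₀ = Σ Dₜ/(1+r)ᵗ + TV_7/(1+r)^7 = 218.3929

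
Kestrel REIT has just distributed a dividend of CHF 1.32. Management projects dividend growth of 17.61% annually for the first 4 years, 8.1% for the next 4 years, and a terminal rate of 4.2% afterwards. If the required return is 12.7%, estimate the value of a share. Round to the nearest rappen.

CHF 27.77

Three-stage DDM. Project D₁…D_8; terminal Gordon value at t=8 with g = 0.042; discount at r = 0.127.
D_1 = 1.5525
D_2 = 1.8258
D_3 = 2.1474
D_4 = 2.5255
D_5 = 2.7301
D_6 = 2.9512
D_7 = 3.1903
D_8 = 3.4487
TV_8 = 3.5935/(0.127−0.042) = 42.2768
P₀ = Σ Dₜ/(1+r)ᵗ + TV_8/(1+r)^8 = 27.7740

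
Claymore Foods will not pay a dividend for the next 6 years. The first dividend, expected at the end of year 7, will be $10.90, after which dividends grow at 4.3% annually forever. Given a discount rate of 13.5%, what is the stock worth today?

Deferred-dividend DDM. At t=6 the remaining stream is a growing perpetuity with first payment D_7 = 10.90.
V_6 = D_7/(r−g) = 10.90/(0.135−0.043) = 118.4783
P₀ = V_6/(1+r)^6 = 118.4783/(1+0.135)^6 = 55.4196

$55.42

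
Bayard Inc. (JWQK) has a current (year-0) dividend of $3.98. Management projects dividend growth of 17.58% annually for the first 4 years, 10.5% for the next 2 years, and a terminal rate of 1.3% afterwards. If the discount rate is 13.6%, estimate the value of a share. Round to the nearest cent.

Three-stage DDM. Project D₁…D_6; terminal Gordon value at t=6 with g = 0.013; discount at r = 0.136.
D_1 = 4.6797
D_2 = 5.5024
D_3 = 6.4697
D_4 = 7.6071
D_5 = 8.4058
D_6 = 9.2884
TV_6 = 9.4092/(0.136−0.013) = 76.4972
P₀ = Σ Dₜ/(1+r)ᵗ + TV_6/(1+r)^6 = 61.7230

$61.72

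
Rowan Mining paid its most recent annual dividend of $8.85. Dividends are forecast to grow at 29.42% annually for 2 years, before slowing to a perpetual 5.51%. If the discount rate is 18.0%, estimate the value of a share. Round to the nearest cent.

$110.28

Two-stage DDM. Project D₁…D_2 at 0.2942, terminal growth 0.0551, discount at r = 0.18.
D_1 = 11.4537
D_2 = 14.8233
Terminal value at t=2: TV = D_3/(r−g) = 15.6401/(0.18−0.0551) = 125.2210
P₀ = 11.4537/(1+0.18)^1 + 14.8233/(1+0.18)^2 + 125.2210/(1+0.18)^2 = 110.2842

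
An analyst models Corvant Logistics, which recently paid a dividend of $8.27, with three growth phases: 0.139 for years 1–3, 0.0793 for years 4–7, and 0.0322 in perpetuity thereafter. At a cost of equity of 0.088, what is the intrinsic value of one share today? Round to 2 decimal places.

Three-stage DDM. Project D₁…D_7; terminal Gordon value at t=7 with g = 0.0322; discount at r = 0.088.
D_1 = 9.4195
D_2 = 10.7288
D_3 = 12.2202
D_4 = 13.1892
D_5 = 14.2351
D_6 = 15.3640
D_7 = 16.5823
TV_7 = 17.1163/(0.088−0.0322) = 306.7433
P₀ = Σ Dₜ/(1+r)ᵗ + TV_7/(1+r)^7 = 234.3803

$234.38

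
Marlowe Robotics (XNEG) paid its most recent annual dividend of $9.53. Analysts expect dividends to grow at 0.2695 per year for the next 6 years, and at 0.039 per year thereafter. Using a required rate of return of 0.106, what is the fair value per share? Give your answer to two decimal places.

Two-stage DDM. Project D₁…D_6 at 0.2695, terminal growth 0.039, discount at r = 0.106.
D_1 = 12.0983
D_2 = 15.3588
D_3 = 19.4980
D_4 = 24.7528
D_5 = 31.4236
D_6 = 39.8923
Terminal value at t=6: TV = D_7/(r−g) = 41.4481/(0.106−0.039) = 618.6284
P₀ = 12.0983/(1+0.106)^1 + 15.3588/(1+0.106)^2 + 19.4980/(1+0.106)^3 + 24.7528/(1+0.106)^4 + 31.4236/(1+0.106)^5 + 39.8923/(1+0.106)^6 + 618.6284/(1+0.106)^6 = 433.2188

$433.22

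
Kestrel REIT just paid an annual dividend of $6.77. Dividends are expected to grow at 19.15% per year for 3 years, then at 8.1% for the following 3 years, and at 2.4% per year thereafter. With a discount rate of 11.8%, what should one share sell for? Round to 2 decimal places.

Three-stage DDM. Project D₁…D_6; terminal Gordon value at t=6 with g = 0.024; discount at r = 0.118.
D_1 = 8.0665
D_2 = 9.6112
D_3 = 11.4517
D_4 = 12.3793
D_5 = 13.3820
D_6 = 14.4660
TV_6 = 14.8132/(0.118−0.024) = 157.5869
P₀ = Σ Dₜ/(1+r)ᵗ + TV_6/(1+r)^6 = 126.7918

$126.79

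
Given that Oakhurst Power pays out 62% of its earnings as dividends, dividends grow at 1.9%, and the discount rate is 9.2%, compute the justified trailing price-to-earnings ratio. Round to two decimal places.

Justified trailing P/E = b(1+g)/(r−g) = 0.62×(1+0.019)/(0.092−0.019) = 8.6545

8.65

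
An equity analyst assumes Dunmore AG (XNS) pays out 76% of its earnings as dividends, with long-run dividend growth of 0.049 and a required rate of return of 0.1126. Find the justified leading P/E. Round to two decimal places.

11.95

Justified leading P/E = b/(r−g) = 0.76/(0.1126−0.049) = 11.9497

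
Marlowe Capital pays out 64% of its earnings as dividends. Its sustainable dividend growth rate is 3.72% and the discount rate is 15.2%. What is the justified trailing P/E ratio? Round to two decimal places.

Justified trailing P/E = b(1+g)/(r−g) = 0.64×(1+0.0372)/(0.152−0.0372) = 5.7823

5.78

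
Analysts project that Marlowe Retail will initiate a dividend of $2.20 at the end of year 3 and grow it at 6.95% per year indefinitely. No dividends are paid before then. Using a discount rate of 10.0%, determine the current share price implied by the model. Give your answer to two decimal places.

Deferred-dividend DDM. At t=2 the remaining stream is a growing perpetuity with first payment D_3 = 2.20.
V_2 = D_3/(r−g) = 2.20/(0.1−0.0695) = 72.1311
P₀ = V_2/(1+r)^2 = 72.1311/(1+0.1)^2 = 59.6125

$59.61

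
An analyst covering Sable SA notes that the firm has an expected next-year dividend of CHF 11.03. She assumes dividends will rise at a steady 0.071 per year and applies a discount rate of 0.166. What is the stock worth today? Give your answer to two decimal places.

CHF 116.11

Gordon growth model: P₀ = D₁/(r − g), with D₁ = 11.03 given directly.
P₀ = 11.0300 / (0.166 − 0.071) = 11.0300 / 0.095 = 116.1053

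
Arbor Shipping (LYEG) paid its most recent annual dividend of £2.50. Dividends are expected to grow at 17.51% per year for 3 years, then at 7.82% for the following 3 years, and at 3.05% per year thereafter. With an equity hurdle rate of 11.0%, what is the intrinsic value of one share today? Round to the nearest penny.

£52.05

Three-stage DDM. Project D₁…D_6; terminal Gordon value at t=6 with g = 0.0305; discount at r = 0.11.
D_1 = 2.9378
D_2 = 3.4522
D_3 = 4.0566
D_4 = 4.3738
D_5 = 4.7159
D_6 = 5.0847
TV_6 = 5.2397/(0.11−0.0305) = 65.9088
P₀ = Σ Dₜ/(1+r)ᵗ + TV_6/(1+r)^6 = 52.0505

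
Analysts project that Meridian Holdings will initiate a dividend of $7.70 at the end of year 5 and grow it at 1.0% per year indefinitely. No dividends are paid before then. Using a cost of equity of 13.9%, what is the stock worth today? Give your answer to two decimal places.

Deferred-dividend DDM. At t=4 the remaining stream is a growing perpetuity with first payment D_5 = 7.70.
V_4 = D_5/(r−g) = 7.70/(0.139−0.01) = 59.6899
P₀ = V_4/(1+r)^4 = 59.6899/(1+0.139)^4 = 35.4655

$35.47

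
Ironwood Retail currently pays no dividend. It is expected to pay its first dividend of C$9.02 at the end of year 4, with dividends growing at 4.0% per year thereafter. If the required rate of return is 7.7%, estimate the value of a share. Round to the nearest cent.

Deferred-dividend DDM. At t=3 the remaining stream is a growing perpetuity with first payment D_4 = 9.02.
V_3 = D_4/(r−g) = 9.02/(0.077−0.04) = 243.7838
P₀ = V_3/(1+r)^3 = 243.7838/(1+0.077)^3 = 195.1451

C$195.15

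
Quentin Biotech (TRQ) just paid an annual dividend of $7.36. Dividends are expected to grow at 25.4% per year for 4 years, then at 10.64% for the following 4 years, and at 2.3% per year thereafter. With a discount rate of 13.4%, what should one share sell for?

$171.42

Three-stage DDM. Project D₁…D_8; terminal Gordon value at t=8 with g = 0.023; discount at r = 0.134.
D_1 = 9.2294
D_2 = 11.5737
D_3 = 14.5134
D_4 = 18.1999
D_5 = 20.1363
D_6 = 22.2788
D_7 = 24.6493
D_8 = 27.2720
TV_8 = 27.8992/(0.134−0.023) = 251.3444
P₀ = Σ Dₜ/(1+r)ᵗ + TV_8/(1+r)^8 = 171.4159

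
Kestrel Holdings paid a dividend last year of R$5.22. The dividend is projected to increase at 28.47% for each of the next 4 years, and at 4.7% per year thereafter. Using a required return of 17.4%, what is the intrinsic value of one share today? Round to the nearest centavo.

Two-stage DDM. Project D₁…D_4 at 0.2847, terminal growth 0.047, discount at r = 0.174.
D_1 = 6.7061
D_2 = 8.6154
D_3 = 11.0682
D_4 = 14.2193
Terminal value at t=4: TV = D_5/(r−g) = 14.8876/(0.174−0.047) = 117.2250
P₀ = 6.7061/(1+0.174)^1 + 8.6154/(1+0.174)^2 + 11.0682/(1+0.174)^3 + 14.2193/(1+0.174)^4 + 117.2250/(1+0.174)^4 = 87.9974

R$88.00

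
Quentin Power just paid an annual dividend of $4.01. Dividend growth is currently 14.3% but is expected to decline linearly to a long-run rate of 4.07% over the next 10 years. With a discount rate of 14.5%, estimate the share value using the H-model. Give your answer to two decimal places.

H-model: P₀ = D₀[(1+g_L) + H(g_S−g_L)]/(r−g_L), with H = 10/2 = 5.
P₀ = 4.01 × [(1+0.0407) + 5×(0.143−0.0407)] / (0.145−0.0407)
   = 4.01 × 1.5522 / 0.1043 = 59.6771

$59.68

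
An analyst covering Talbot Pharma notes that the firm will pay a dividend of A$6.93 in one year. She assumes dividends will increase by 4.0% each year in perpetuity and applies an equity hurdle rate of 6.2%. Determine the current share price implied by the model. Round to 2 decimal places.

A$315.00

Gordon growth model: P₀ = D₁/(r − g), with D₁ = 6.93 given directly.
P₀ = 6.9300 / (0.062 − 0.04) = 6.9300 / 0.022 = 315.0000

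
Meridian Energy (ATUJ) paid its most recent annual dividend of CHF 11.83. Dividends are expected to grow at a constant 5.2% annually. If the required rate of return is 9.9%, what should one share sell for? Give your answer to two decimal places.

CHF 264.79

Gordon growth model: P₀ = D₁/(r − g). D₁ = 11.83 × (1 + 0.052) = 12.4452.
P₀ = 12.4452 / (0.099 − 0.052) = 12.4452 / 0.047 = 264.7906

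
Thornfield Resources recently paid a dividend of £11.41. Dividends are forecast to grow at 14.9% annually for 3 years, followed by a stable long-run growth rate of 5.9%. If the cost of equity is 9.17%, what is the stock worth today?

Two-stage DDM. Project D₁…D_3 at 0.149, terminal growth 0.059, discount at r = 0.0917.
D_1 = 13.1101
D_2 = 15.0635
D_3 = 17.3080
Terminal value at t=3: TV = D_4/(r−g) = 18.3291/(0.0917−0.059) = 560.5236
P₀ = 13.1101/(1+0.0917)^1 + 15.0635/(1+0.0917)^2 + 17.3080/(1+0.0917)^3 + 560.5236/(1+0.0917)^3 = 468.7589

£468.76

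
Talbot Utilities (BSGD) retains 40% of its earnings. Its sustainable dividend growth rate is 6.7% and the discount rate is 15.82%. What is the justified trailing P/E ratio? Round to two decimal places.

Payout ratio b = 1 − 0.40 = 0.60.
Justified trailing P/E = b(1+g)/(r−g) = 0.60×(1+0.067)/(0.1582−0.067) = 7.0197

7.02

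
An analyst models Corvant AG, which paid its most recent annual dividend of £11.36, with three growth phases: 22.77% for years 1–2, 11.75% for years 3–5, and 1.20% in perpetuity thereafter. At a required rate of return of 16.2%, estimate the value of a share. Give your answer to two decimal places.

£135.98

Three-stage DDM. Project D₁…D_5; terminal Gordon value at t=5 with g = 0.012; discount at r = 0.162.
D_1 = 13.9467
D_2 = 17.1223
D_3 = 19.1342
D_4 = 21.3825
D_5 = 23.8949
TV_5 = 24.1817/(0.162−0.012) = 161.2110
P₀ = Σ Dₜ/(1+r)ᵗ + TV_5/(1+r)^5 = 135.9823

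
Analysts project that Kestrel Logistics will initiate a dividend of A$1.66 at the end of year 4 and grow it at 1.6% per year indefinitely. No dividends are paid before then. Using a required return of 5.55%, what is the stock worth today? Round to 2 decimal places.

A$35.74

Deferred-dividend DDM. At t=3 the remaining stream is a growing perpetuity with first payment D_4 = 1.66.
V_3 = D_4/(r−g) = 1.66/(0.0555−0.016) = 42.0253
P₀ = V_3/(1+r)^3 = 42.0253/(1+0.0555)^3 = 35.7385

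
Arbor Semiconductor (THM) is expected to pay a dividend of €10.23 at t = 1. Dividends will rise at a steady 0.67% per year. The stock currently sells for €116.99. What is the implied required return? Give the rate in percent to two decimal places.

9.41%

Rearranging the constant-growth DDM: r = D₁/P₀ + g.
r = 10.2300 / 116.99 + 0.0067 = 0.08744 + 0.0067 = 0.09414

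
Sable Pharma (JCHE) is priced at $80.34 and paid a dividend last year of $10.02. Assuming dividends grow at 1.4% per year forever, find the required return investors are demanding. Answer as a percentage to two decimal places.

Rearranging the constant-growth DDM: r = D₁/P₀ + g.
D₁ = 10.02 × (1 + 0.014) = 10.1603.
r = 10.1603 / 80.34 + 0.014 = 0.12647 + 0.014 = 0.14047

14.05%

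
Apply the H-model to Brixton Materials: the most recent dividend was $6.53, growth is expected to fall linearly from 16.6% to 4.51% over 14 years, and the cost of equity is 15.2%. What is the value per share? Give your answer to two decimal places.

H-model: P₀ = D₀[(1+g_L) + H(g_S−g_L)]/(r−g_L), with H = 14/2 = 7.
P₀ = 6.53 × [(1+0.0451) + 7×(0.166−0.0451)] / (0.152−0.0451)
   = 6.53 × 1.8914 / 0.1069 = 115.5364

$115.54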